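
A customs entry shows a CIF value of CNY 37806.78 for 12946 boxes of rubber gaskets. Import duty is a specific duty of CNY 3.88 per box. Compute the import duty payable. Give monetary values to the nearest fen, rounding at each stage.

Import duty = 12946 × 3.88 = 50230.48

Import duty: CNY 50230.48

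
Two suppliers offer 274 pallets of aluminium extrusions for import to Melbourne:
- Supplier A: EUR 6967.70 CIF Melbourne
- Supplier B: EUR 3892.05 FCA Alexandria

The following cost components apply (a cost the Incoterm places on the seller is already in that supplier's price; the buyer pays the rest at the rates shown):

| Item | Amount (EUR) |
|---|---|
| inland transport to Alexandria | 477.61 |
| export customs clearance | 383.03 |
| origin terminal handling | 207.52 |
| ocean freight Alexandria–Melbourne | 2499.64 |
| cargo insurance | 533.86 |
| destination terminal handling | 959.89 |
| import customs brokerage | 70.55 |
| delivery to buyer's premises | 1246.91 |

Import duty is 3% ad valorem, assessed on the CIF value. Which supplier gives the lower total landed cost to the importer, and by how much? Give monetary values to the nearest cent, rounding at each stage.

Supplier A (CIF):
The CIF price already equals the CIF value: 6967.70
Import duty = 6967.70 × 3% = 209.03
Buyer bears (A): 959.89 + 70.55 + 1246.91 = 2277.35
Landed cost (A) = invoice 6967.70 + 2277.35 + duty 209.03 = 9454.08
Supplier B (FCA):
CIF value = FCA price + origin terminal + freight + insurance = 3892.05 + 207.52 + 2499.64 + 533.86 = 7133.07
Import duty = 7133.07 × 3% = 213.99
Buyer bears (B): 207.52 + 2499.64 + 533.86 + 959.89 + 70.55 + 1246.91 = 5518.37
Landed cost (B) = invoice 3892.05 + 5518.37 + duty 213.99 = 9624.41
Difference = |9454.08 − 9624.41| = 170.33

Supplier A is cheaper by EUR 170.33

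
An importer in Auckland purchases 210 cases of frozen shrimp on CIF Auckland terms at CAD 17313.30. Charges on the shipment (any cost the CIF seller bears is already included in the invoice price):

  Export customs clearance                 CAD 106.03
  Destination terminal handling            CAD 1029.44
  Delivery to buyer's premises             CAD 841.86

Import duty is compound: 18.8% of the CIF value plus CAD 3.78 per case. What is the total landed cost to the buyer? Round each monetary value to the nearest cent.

CIF: the seller pays costs through ocean freight and marine insurance to the destination port.
Already in the invoice (seller's account under CIF): export clearance — exclude.
The CIF price already equals the CIF value: 17313.30
Ad valorem component: 17313.30 × 18.8% = 3254.90
Specific component: 210 × 3.78 = 793.80
Import duty = 3254.90 + 793.80 = 4048.70
Buyer bears: destination terminal 1029.44 + delivery 841.86 + duty 4048.70 = 5920.00
Landed cost = invoice 17313.30 + 5920.00 = 23233.30

Total landed cost: CAD 23233.30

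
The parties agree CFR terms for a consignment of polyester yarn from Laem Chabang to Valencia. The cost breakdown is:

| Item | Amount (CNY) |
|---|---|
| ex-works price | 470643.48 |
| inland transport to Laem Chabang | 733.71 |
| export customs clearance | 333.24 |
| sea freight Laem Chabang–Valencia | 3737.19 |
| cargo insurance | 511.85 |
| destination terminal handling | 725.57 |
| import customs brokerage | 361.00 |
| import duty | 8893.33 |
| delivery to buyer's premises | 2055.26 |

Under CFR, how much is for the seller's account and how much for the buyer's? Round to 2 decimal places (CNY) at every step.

CFR: the seller pays costs through ocean freight to the destination port, but not insurance.
Seller's account: goods 470643.48 + inland to port 733.71 + export clearance 333.24 + freight 3737.19 = 475447.62
Buyer's account: insurance 511.85 + destination terminal 725.57 + brokerage 361.00 + duty 8893.33 + delivery 2055.26 = 12547.01

Seller: CNY 475447.62; buyer: CNY 12547.01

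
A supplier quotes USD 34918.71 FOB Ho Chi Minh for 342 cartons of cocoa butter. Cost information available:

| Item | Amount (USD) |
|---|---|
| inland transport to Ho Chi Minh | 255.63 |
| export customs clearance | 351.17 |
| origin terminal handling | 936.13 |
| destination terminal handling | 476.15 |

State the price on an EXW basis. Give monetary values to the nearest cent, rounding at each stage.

EXW price: USD 33375.78

Not relevant to the conversion: destination terminal — on the buyer under both terms; not part of either seller's price.
From FOB to EXW, the seller no longer bears: inland to port, export clearance, origin terminal.
EXW price = 34918.71 − 255.63 − 351.17 − 936.13 = 33375.78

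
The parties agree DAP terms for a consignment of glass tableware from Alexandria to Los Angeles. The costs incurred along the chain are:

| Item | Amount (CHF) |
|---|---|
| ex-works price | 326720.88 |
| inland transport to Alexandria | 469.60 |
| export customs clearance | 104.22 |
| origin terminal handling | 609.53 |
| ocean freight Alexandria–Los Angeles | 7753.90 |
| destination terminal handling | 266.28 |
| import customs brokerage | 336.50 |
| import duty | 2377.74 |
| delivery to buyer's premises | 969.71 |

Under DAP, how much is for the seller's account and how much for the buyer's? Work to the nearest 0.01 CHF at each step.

Seller: CHF 336894.12; buyer: CHF 2714.24

DAP: the seller bears all costs to the named destination except import duty and clearance.
Seller's account: goods 326720.88 + inland to port 469.60 + export clearance 104.22 + origin terminal 609.53 + freight 7753.90 + destination terminal 266.28 + delivery 969.71 = 336894.12
Buyer's account: brokerage 336.50 + duty 2377.74 = 2714.24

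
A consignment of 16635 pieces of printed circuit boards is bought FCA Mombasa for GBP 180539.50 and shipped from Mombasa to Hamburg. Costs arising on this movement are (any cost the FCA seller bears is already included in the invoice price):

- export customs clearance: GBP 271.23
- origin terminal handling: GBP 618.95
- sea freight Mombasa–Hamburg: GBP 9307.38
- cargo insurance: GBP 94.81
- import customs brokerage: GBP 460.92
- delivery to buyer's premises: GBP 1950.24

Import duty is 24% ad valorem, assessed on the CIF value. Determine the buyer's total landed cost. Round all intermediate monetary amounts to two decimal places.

Total landed cost: GBP 238706.35

FCA: the seller delivers export-cleared goods to the carrier; the buyer bears costs from that point.
Already in the invoice (seller's account under FCA): export clearance — exclude.
CIF value = FCA price + origin terminal + freight + insurance = 180539.50 + 618.95 + 9307.38 + 94.81 = 190560.64
Import duty = 190560.64 × 24% = 45734.55
Buyer bears: origin terminal 618.95 + freight 9307.38 + insurance 94.81 + brokerage 460.92 + delivery 1950.24 + duty 45734.55 = 58166.85
Landed cost = invoice 180539.50 + 58166.85 = 238706.35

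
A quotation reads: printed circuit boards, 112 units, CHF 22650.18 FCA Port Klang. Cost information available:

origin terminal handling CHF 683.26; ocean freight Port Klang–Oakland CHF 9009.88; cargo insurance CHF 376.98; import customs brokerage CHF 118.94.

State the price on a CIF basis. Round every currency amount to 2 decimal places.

CIF price: CHF 32720.30

Not relevant to the conversion: brokerage — on the buyer under both terms; not part of either seller's price.
From FCA to CIF, the seller additionally bears: origin terminal, freight, insurance.
CIF price = 22650.18 + 683.26 + 9009.88 + 376.98 = 32720.30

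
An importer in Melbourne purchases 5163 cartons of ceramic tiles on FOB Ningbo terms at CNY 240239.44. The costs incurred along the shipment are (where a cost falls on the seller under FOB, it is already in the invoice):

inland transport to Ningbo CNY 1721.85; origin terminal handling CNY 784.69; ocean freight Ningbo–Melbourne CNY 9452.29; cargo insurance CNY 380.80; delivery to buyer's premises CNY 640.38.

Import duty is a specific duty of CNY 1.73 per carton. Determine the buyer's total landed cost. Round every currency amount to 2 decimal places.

Total landed cost: CNY 259644.90

FOB: the seller bears costs until goods are on board at the origin port; the buyer bears freight, insurance and all costs thereafter.
Already in the invoice (seller's account under FOB): inland to port, origin terminal — exclude.
CIF value = FOB price + freight + insurance = 240239.44 + 9452.29 + 380.80 = 250072.53
Import duty = 5163 × 1.73 = 8931.99
Buyer bears: freight 9452.29 + insurance 380.80 + delivery 640.38 + duty 8931.99 = 19405.46
Landed cost = invoice 240239.44 + 19405.46 = 259644.90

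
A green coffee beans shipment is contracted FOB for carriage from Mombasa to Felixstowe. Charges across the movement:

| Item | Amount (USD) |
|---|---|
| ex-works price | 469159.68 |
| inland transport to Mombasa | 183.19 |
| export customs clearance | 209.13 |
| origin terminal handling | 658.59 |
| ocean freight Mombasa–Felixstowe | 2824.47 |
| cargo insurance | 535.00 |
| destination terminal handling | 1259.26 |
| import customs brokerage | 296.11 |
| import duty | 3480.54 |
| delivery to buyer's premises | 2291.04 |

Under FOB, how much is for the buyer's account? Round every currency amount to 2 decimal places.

FOB: the seller bears costs until goods are on board at the origin port; the buyer bears freight, insurance and all costs thereafter.
Seller's account: goods 469159.68 + inland to port 183.19 + export clearance 209.13 + origin terminal 658.59 = 470210.59
Buyer's account: freight 2824.47 + insurance 535.00 + destination terminal 1259.26 + brokerage 296.11 + duty 3480.54 + delivery 2291.04 = 10686.42

Buyer's account: USD 10686.42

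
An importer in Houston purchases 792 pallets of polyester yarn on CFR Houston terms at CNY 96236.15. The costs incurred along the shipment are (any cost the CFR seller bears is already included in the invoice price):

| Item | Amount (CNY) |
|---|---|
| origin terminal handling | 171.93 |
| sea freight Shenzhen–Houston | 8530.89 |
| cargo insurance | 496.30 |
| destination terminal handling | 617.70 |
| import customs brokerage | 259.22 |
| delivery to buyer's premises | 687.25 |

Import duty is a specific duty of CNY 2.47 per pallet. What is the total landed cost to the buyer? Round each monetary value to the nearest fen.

CFR: the seller pays costs through ocean freight to the destination port, but not insurance.
Already in the invoice (seller's account under CFR): origin terminal, freight — exclude.
CIF value = CFR price + insurance = 96236.15 + 496.30 = 96732.45
Import duty = 792 × 2.47 = 1956.24
Buyer bears: insurance 496.30 + destination terminal 617.70 + brokerage 259.22 + delivery 687.25 + duty 1956.24 = 4016.71
Landed cost = invoice 96236.15 + 4016.71 = 100252.86

Total landed cost: CNY 100252.86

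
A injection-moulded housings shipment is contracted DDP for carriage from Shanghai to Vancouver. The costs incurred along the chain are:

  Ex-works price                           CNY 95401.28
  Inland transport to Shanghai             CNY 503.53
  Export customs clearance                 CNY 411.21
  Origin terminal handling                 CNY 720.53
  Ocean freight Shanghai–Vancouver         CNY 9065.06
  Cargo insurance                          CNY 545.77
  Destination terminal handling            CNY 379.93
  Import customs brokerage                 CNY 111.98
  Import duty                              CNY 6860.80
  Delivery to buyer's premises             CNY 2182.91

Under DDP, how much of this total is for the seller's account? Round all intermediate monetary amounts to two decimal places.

Seller's account: CNY 116183.00

DDP: the seller bears all costs including import duty.
Seller's account: goods 95401.28 + inland to port 503.53 + export clearance 411.21 + origin terminal 720.53 + freight 9065.06 + insurance 545.77 + destination terminal 379.93 + brokerage 111.98 + duty 6860.80 + delivery 2182.91 = 116183.00
Buyer's account: 0.00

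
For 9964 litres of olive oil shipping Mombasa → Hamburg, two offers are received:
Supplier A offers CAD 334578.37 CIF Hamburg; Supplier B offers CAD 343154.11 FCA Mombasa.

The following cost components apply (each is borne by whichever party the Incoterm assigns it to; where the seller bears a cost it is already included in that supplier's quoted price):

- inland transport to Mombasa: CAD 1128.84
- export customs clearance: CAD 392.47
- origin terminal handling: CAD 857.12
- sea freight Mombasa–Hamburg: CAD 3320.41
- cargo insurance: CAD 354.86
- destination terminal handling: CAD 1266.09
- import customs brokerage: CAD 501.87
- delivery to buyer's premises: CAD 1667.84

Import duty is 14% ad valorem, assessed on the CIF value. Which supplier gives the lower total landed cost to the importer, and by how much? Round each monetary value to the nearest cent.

Supplier A (CIF):
The CIF price already equals the CIF value: 334578.37
Import duty = 334578.37 × 14% = 46840.97
Buyer bears (A): 1266.09 + 501.87 + 1667.84 = 3435.80
Landed cost (A) = invoice 334578.37 + 3435.80 + duty 46840.97 = 384855.14
Supplier B (FCA):
CIF value = FCA price + origin terminal + freight + insurance = 343154.11 + 857.12 + 3320.41 + 354.86 = 347686.50
Import duty = 347686.50 × 14% = 48676.11
Buyer bears (B): 857.12 + 3320.41 + 354.86 + 1266.09 + 501.87 + 1667.84 = 7968.19
Landed cost (B) = invoice 343154.11 + 7968.19 + duty 48676.11 = 399798.41
Difference = |384855.14 − 399798.41| = 14943.27

Supplier A is cheaper by CAD 14943.27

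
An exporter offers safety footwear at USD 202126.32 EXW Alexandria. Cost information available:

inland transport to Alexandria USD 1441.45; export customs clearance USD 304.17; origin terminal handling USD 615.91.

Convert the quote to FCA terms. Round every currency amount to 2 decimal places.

FCA price: USD 203871.94

Not relevant to the conversion: origin terminal — on the buyer under both terms; not part of either seller's price.
From EXW to FCA, the seller additionally bears: inland to port, export clearance.
FCA price = 202126.32 + 1441.45 + 304.17 = 203871.94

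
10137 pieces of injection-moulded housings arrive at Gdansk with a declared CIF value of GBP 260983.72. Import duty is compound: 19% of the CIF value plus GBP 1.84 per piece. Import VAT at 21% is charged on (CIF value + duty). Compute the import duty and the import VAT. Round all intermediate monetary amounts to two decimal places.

Import duty: GBP 68238.99; import VAT: GBP 69136.77

Ad valorem component: 260983.72 × 19% = 49586.91
Specific component: 10137 × 1.84 = 18652.08
Import duty = 49586.91 + 18652.08 = 68238.99
VAT base = CIF + duty = 260983.72 + 68238.99 = 329222.71
Import VAT = 329222.71 × 21% = 69136.77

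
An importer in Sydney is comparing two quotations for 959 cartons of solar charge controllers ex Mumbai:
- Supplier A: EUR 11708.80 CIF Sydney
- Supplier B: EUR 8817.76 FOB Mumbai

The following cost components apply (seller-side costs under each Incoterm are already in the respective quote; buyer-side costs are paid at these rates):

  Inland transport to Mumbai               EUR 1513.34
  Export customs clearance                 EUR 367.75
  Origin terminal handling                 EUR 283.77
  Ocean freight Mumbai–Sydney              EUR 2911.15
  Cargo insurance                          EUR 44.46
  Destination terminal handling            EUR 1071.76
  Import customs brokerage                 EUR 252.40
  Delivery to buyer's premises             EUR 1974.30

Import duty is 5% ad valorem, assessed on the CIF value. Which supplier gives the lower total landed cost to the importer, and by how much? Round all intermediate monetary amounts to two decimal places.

Supplier A is cheaper by EUR 67.80

Supplier A (CIF):
The CIF price already equals the CIF value: 11708.80
Import duty = 11708.80 × 5% = 585.44
Buyer bears (A): 1071.76 + 252.40 + 1974.30 = 3298.46
Landed cost (A) = invoice 11708.80 + 3298.46 + duty 585.44 = 15592.70
Supplier B (FOB):
CIF value = FOB price + freight + insurance = 8817.76 + 2911.15 + 44.46 = 11773.37
Import duty = 11773.37 × 5% = 588.67
Buyer bears (B): 2911.15 + 44.46 + 1071.76 + 252.40 + 1974.30 = 6254.07
Landed cost (B) = invoice 8817.76 + 6254.07 + duty 588.67 = 15660.50
Difference = |15592.70 − 15660.50| = 67.80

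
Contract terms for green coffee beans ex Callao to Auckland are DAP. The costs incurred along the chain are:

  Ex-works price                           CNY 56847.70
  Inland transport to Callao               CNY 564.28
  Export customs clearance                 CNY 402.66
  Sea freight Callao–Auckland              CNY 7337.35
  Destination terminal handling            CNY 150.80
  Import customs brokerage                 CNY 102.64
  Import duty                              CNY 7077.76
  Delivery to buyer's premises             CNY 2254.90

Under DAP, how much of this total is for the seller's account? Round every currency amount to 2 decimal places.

DAP: the seller bears all costs to the named destination except import duty and clearance.
Seller's account: goods 56847.70 + inland to port 564.28 + export clearance 402.66 + freight 7337.35 + destination terminal 150.80 + delivery 2254.90 = 67557.69
Buyer's account: brokerage 102.64 + duty 7077.76 = 7180.40

Seller's account: CNY 67557.69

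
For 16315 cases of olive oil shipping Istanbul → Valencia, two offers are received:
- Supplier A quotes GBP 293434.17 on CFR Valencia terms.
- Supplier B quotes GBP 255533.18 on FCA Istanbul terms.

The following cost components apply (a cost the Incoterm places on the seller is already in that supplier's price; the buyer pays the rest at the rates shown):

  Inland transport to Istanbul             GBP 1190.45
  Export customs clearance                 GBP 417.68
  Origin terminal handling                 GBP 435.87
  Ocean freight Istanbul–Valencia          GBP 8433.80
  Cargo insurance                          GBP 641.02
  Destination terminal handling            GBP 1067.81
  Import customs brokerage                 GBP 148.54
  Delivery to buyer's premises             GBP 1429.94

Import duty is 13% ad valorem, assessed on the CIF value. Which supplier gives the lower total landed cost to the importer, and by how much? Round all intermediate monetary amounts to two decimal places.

Supplier B is cheaper by GBP 32805.39

Supplier A (CFR):
CIF value = CFR price + insurance = 293434.17 + 641.02 = 294075.19
Import duty = 294075.19 × 13% = 38229.77
Buyer bears (A): 641.02 + 1067.81 + 148.54 + 1429.94 = 3287.31
Landed cost (A) = invoice 293434.17 + 3287.31 + duty 38229.77 = 334951.25
Supplier B (FCA):
CIF value = FCA price + origin terminal + freight + insurance = 255533.18 + 435.87 + 8433.80 + 641.02 = 265043.87
Import duty = 265043.87 × 13% = 34455.70
Buyer bears (B): 435.87 + 8433.80 + 641.02 + 1067.81 + 148.54 + 1429.94 = 12156.98
Landed cost (B) = invoice 255533.18 + 12156.98 + duty 34455.70 = 302145.86
Difference = |334951.25 − 302145.86| = 32805.39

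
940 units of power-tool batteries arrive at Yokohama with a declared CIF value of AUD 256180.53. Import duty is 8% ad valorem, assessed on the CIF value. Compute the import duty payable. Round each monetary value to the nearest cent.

Import duty = 256180.53 × 8% = 20494.44

Import duty: AUD 20494.44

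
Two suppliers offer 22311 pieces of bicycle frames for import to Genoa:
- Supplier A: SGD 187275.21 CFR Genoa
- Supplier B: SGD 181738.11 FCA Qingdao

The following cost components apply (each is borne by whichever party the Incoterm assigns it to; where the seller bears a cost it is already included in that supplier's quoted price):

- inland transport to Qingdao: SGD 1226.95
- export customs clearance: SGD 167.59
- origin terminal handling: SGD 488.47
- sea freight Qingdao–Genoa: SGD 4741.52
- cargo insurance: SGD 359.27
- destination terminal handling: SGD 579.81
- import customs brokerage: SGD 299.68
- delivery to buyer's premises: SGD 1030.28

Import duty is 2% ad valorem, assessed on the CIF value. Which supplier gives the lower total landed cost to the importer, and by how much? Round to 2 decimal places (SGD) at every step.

Supplier B is cheaper by SGD 313.25

Supplier A (CFR):
CIF value = CFR price + insurance = 187275.21 + 359.27 = 187634.48
Import duty = 187634.48 × 2% = 3752.69
Buyer bears (A): 359.27 + 579.81 + 299.68 + 1030.28 = 2269.04
Landed cost (A) = invoice 187275.21 + 2269.04 + duty 3752.69 = 193296.94
Supplier B (FCA):
CIF value = FCA price + origin terminal + freight + insurance = 181738.11 + 488.47 + 4741.52 + 359.27 = 187327.37
Import duty = 187327.37 × 2% = 3746.55
Buyer bears (B): 488.47 + 4741.52 + 359.27 + 579.81 + 299.68 + 1030.28 = 7499.03
Landed cost (B) = invoice 181738.11 + 7499.03 + duty 3746.55 = 192983.69
Difference = |193296.94 − 192983.69| = 313.25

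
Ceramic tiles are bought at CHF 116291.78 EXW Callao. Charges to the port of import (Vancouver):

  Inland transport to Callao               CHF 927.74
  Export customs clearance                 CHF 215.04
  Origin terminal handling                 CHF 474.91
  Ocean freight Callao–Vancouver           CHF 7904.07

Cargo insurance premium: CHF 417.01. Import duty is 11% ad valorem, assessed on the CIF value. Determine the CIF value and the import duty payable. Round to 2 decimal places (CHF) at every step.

CIF = EXW price + pre-shipment costs + freight + insurance
CIF = 116291.78 + 927.74 + 215.04 + 474.91 + 7904.07 + 417.01 = 126230.55
Import duty = 126230.55 × 11% = 13885.36

CIF value: CHF 126230.55; import duty: CHF 13885.36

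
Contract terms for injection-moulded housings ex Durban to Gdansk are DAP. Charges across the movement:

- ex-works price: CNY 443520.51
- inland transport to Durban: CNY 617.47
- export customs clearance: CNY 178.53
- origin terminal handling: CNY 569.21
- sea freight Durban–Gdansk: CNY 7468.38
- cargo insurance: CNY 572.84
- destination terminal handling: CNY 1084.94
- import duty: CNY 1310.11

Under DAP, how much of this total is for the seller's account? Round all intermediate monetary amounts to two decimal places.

Seller's account: CNY 454011.88

DAP: the seller bears all costs to the named destination except import duty and clearance.
Seller's account: goods 443520.51 + inland to port 617.47 + export clearance 178.53 + origin terminal 569.21 + freight 7468.38 + insurance 572.84 + destination terminal 1084.94 = 454011.88
Buyer's account: duty 1310.11 = 1310.11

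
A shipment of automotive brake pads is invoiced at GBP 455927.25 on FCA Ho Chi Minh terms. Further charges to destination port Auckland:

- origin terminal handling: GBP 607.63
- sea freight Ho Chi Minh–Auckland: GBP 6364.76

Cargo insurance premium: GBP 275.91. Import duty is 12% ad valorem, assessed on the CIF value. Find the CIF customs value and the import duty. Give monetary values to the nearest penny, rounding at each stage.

CIF value: GBP 463175.55; import duty: GBP 55581.07

CIF = FCA price + pre-shipment costs + freight + insurance
CIF = 455927.25 + 607.63 + 6364.76 + 275.91 = 463175.55
Import duty = 463175.55 × 12% = 55581.07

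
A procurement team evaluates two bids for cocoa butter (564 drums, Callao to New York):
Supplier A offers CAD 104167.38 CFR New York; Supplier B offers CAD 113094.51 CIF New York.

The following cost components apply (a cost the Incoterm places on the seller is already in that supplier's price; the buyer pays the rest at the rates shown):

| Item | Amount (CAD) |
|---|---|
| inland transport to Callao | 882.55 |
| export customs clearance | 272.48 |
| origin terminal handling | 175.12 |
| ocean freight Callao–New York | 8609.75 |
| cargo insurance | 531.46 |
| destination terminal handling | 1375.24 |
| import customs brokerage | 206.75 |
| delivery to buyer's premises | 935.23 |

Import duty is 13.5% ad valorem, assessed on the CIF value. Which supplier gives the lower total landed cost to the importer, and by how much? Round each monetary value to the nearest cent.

Supplier A (CFR):
CIF value = CFR price + insurance = 104167.38 + 531.46 = 104698.84
Import duty = 104698.84 × 13.5% = 14134.34
Buyer bears (A): 531.46 + 1375.24 + 206.75 + 935.23 = 3048.68
Landed cost (A) = invoice 104167.38 + 3048.68 + duty 14134.34 = 121350.40
Supplier B (CIF):
The CIF price already equals the CIF value: 113094.51
Import duty = 113094.51 × 13.5% = 15267.76
Buyer bears (B): 1375.24 + 206.75 + 935.23 = 2517.22
Landed cost (B) = invoice 113094.51 + 2517.22 + duty 15267.76 = 130879.49
Difference = |121350.40 − 130879.49| = 9529.09

Supplier A is cheaper by CAD 9529.09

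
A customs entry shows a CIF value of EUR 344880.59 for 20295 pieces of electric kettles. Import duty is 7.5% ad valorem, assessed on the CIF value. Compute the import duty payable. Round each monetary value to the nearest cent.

Import duty = 344880.59 × 7.5% = 25866.04

Import duty: EUR 25866.04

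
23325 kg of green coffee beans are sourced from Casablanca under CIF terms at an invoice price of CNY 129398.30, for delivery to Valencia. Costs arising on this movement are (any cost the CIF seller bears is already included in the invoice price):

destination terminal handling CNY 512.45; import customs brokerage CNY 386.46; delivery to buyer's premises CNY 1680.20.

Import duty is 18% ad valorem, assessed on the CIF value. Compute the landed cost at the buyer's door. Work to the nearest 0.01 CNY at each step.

CIF: the seller pays costs through ocean freight and marine insurance to the destination port.
The CIF price already equals the CIF value: 129398.30
Import duty = 129398.30 × 18% = 23291.69
Buyer bears: destination terminal 512.45 + brokerage 386.46 + delivery 1680.20 + duty 23291.69 = 25870.80
Landed cost = invoice 129398.30 + 25870.80 = 155269.10

Total landed cost: CNY 155269.10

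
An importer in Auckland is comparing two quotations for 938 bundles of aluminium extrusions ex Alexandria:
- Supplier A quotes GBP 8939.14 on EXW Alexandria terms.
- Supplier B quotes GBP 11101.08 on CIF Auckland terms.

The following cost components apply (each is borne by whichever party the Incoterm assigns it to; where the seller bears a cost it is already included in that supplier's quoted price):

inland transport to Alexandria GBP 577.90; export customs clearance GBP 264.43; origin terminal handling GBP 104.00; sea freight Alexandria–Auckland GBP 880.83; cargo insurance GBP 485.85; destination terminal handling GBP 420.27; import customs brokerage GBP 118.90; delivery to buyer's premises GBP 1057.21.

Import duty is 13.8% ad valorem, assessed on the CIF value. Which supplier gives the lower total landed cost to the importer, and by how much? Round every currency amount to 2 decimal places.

Supplier B is cheaper by GBP 171.92

Supplier A (EXW):
CIF value = EXW price + inland to port + export clearance + origin terminal + freight + insurance = 8939.14 + 577.90 + 264.43 + 104.00 + 880.83 + 485.85 = 11252.15
Import duty = 11252.15 × 13.8% = 1552.80
Buyer bears (A): 577.90 + 264.43 + 104.00 + 880.83 + 485.85 + 420.27 + 118.90 + 1057.21 = 3909.39
Landed cost (A) = invoice 8939.14 + 3909.39 + duty 1552.80 = 14401.33
Supplier B (CIF):
The CIF price already equals the CIF value: 11101.08
Import duty = 11101.08 × 13.8% = 1531.95
Buyer bears (B): 420.27 + 118.90 + 1057.21 = 1596.38
Landed cost (B) = invoice 11101.08 + 1596.38 + duty 1531.95 = 14229.41
Difference = |14401.33 − 14229.41| = 171.92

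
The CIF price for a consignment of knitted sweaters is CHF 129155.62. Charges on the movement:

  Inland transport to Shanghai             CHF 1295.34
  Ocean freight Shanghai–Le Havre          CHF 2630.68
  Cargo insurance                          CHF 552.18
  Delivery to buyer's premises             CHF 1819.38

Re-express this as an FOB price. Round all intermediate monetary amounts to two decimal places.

FOB price: CHF 125972.76

Not relevant to the conversion: inland to port — on the seller under both CIF and FOB; already in the CIF price and stays in the FOB price. delivery — on the buyer under both terms; not part of either seller's price.
From CIF to FOB, the seller no longer bears: freight, insurance.
FOB price = 129155.62 − 2630.68 − 552.18 = 125972.76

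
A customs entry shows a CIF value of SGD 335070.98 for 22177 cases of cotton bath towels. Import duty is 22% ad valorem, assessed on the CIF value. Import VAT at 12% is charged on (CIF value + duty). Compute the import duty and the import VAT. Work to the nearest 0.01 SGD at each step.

Import duty = 335070.98 × 22% = 73715.62
VAT base = CIF + duty = 335070.98 + 73715.62 = 408786.60
Import VAT = 408786.60 × 12% = 49054.39

Import duty: SGD 73715.62; import VAT: SGD 49054.39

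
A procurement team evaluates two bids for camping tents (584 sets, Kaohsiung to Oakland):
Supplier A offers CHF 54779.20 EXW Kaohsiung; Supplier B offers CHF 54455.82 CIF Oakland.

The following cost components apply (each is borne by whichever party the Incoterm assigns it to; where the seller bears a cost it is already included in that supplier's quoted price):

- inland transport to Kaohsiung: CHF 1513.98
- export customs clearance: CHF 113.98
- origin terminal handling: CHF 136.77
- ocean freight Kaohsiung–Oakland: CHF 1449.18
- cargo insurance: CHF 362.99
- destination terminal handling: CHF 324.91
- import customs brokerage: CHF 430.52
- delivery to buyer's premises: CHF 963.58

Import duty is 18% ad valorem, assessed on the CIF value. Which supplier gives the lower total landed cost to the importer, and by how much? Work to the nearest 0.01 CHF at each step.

Supplier A (EXW):
CIF value = EXW price + inland to port + export clearance + origin terminal + freight + insurance = 54779.20 + 1513.98 + 113.98 + 136.77 + 1449.18 + 362.99 = 58356.10
Import duty = 58356.10 × 18% = 10504.10
Buyer bears (A): 1513.98 + 113.98 + 136.77 + 1449.18 + 362.99 + 324.91 + 430.52 + 963.58 = 5295.91
Landed cost (A) = invoice 54779.20 + 5295.91 + duty 10504.10 = 70579.21
Supplier B (CIF):
The CIF price already equals the CIF value: 54455.82
Import duty = 54455.82 × 18% = 9802.05
Buyer bears (B): 324.91 + 430.52 + 963.58 = 1719.01
Landed cost (B) = invoice 54455.82 + 1719.01 + duty 9802.05 = 65976.88
Difference = |70579.21 − 65976.88| = 4602.33

Supplier B is cheaper by CHF 4602.33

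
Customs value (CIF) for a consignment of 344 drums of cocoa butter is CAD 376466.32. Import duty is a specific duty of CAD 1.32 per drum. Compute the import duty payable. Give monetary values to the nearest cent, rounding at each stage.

Import duty: CAD 454.08

Import duty = 344 × 1.32 = 454.08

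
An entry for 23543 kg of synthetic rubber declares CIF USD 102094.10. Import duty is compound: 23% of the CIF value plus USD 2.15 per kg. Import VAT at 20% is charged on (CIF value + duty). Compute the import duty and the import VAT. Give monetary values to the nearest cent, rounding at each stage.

Ad valorem component: 102094.10 × 23% = 23481.64
Specific component: 23543 × 2.15 = 50617.45
Import duty = 23481.64 + 50617.45 = 74099.09
VAT base = CIF + duty = 102094.10 + 74099.09 = 176193.19
Import VAT = 176193.19 × 20% = 35238.64

Import duty: USD 74099.09; import VAT: USD 35238.64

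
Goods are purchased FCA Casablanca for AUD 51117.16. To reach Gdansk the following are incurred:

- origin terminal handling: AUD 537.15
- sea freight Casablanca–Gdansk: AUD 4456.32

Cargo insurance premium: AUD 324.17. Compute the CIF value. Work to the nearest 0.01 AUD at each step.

CIF = FCA price + pre-shipment costs + freight + insurance
CIF = 51117.16 + 537.15 + 4456.32 + 324.17 = 56434.80

CIF value: AUD 56434.80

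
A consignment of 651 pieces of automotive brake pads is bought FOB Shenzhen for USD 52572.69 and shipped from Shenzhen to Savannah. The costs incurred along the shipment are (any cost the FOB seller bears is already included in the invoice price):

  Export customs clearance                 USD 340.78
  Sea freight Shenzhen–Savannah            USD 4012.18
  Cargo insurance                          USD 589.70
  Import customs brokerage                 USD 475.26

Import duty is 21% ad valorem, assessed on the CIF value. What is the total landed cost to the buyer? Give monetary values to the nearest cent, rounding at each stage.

FOB: the seller bears costs until goods are on board at the origin port; the buyer bears freight, insurance and all costs thereafter.
Already in the invoice (seller's account under FOB): export clearance — exclude.
CIF value = FOB price + freight + insurance = 52572.69 + 4012.18 + 589.70 = 57174.57
Import duty = 57174.57 × 21% = 12006.66
Buyer bears: freight 4012.18 + insurance 589.70 + brokerage 475.26 + duty 12006.66 = 17083.80
Landed cost = invoice 52572.69 + 17083.80 = 69656.49

Total landed cost: USD 69656.49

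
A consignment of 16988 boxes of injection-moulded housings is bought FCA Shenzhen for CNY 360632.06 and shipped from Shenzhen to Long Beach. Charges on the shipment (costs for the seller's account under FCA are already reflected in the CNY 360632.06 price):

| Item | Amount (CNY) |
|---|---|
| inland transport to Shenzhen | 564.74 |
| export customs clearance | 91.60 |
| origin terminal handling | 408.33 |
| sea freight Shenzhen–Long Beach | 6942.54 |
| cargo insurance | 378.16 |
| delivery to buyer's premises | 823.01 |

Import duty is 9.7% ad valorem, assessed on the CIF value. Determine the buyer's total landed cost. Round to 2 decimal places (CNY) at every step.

FCA: the seller delivers export-cleared goods to the carrier; the buyer bears costs from that point.
Already in the invoice (seller's account under FCA): inland to port, export clearance — exclude.
CIF value = FCA price + origin terminal + freight + insurance = 360632.06 + 408.33 + 6942.54 + 378.16 = 368361.09
Import duty = 368361.09 × 9.7% = 35731.03
Buyer bears: origin terminal 408.33 + freight 6942.54 + insurance 378.16 + delivery 823.01 + duty 35731.03 = 44283.07
Landed cost = invoice 360632.06 + 44283.07 = 404915.13

Total landed cost: CNY 404915.13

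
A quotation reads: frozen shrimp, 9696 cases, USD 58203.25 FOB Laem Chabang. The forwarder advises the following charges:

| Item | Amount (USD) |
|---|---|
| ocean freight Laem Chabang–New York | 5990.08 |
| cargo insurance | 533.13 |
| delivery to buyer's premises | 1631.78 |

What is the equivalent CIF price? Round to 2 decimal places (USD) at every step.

Not relevant to the conversion: delivery — on the buyer under both terms; not part of either seller's price.
From FOB to CIF, the seller additionally bears: freight, insurance.
CIF price = 58203.25 + 5990.08 + 533.13 = 64726.46

CIF price: USD 64726.46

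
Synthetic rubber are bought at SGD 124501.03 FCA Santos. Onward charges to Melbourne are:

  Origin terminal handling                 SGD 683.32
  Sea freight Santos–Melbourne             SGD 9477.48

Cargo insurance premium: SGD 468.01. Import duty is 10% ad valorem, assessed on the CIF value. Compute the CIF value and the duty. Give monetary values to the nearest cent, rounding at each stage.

CIF = FCA price + pre-shipment costs + freight + insurance
CIF = 124501.03 + 683.32 + 9477.48 + 468.01 = 135129.84
Import duty = 135129.84 × 10% = 13512.98

CIF value: SGD 135129.84; import duty: SGD 13512.98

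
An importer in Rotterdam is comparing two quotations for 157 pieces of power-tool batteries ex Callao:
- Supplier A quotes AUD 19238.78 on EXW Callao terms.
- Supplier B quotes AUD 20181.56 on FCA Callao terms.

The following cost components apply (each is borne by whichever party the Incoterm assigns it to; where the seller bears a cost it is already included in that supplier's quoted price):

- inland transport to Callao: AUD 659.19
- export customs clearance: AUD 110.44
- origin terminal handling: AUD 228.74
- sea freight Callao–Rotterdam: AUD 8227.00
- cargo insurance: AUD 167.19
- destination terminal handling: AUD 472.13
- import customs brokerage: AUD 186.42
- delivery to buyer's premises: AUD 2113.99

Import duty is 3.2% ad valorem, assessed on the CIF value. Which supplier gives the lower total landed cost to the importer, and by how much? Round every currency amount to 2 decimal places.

Supplier A is cheaper by AUD 178.69

Supplier A (EXW):
CIF value = EXW price + inland to port + export clearance + origin terminal + freight + insurance = 19238.78 + 659.19 + 110.44 + 228.74 + 8227.00 + 167.19 = 28631.34
Import duty = 28631.34 × 3.2% = 916.20
Buyer bears (A): 659.19 + 110.44 + 228.74 + 8227.00 + 167.19 + 472.13 + 186.42 + 2113.99 = 12165.10
Landed cost (A) = invoice 19238.78 + 12165.10 + duty 916.20 = 32320.08
Supplier B (FCA):
CIF value = FCA price + origin terminal + freight + insurance = 20181.56 + 228.74 + 8227.00 + 167.19 = 28804.49
Import duty = 28804.49 × 3.2% = 921.74
Buyer bears (B): 228.74 + 8227.00 + 167.19 + 472.13 + 186.42 + 2113.99 = 11395.47
Landed cost (B) = invoice 20181.56 + 11395.47 + duty 921.74 = 32498.77
Difference = |32320.08 − 32498.77| = 178.69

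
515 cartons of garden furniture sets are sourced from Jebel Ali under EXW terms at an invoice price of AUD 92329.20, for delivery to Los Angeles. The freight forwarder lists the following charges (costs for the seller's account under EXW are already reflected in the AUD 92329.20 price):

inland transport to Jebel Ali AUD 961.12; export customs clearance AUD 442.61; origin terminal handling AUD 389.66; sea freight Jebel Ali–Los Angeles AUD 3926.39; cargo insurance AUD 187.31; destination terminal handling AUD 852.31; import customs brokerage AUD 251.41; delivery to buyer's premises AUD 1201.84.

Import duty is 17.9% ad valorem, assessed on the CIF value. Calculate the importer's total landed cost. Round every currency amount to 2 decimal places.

EXW: the seller makes goods available at their premises; the buyer bears all onward costs.
CIF value = EXW price + inland to port + export clearance + origin terminal + freight + insurance = 92329.20 + 961.12 + 442.61 + 389.66 + 3926.39 + 187.31 = 98236.29
Import duty = 98236.29 × 17.9% = 17584.30
Buyer bears: inland to port 961.12 + export clearance 442.61 + origin terminal 389.66 + freight 3926.39 + insurance 187.31 + destination terminal 852.31 + brokerage 251.41 + delivery 1201.84 + duty 17584.30 = 25796.95
Landed cost = invoice 92329.20 + 25796.95 = 118126.15

Total landed cost: AUD 118126.15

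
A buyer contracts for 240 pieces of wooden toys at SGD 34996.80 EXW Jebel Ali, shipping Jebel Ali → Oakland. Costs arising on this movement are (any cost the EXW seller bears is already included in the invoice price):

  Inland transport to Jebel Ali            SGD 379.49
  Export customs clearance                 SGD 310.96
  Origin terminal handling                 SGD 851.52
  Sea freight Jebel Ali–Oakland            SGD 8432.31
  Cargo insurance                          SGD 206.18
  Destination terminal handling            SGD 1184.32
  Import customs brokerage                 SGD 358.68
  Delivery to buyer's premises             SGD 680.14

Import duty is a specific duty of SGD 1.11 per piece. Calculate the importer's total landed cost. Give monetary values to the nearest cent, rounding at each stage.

EXW: the seller makes goods available at their premises; the buyer bears all onward costs.
CIF value = EXW price + inland to port + export clearance + origin terminal + freight + insurance = 34996.80 + 379.49 + 310.96 + 851.52 + 8432.31 + 206.18 = 45177.26
Import duty = 240 × 1.11 = 266.40
Buyer bears: inland to port 379.49 + export clearance 310.96 + origin terminal 851.52 + freight 8432.31 + insurance 206.18 + destination terminal 1184.32 + brokerage 358.68 + delivery 680.14 + duty 266.40 = 12670.00
Landed cost = invoice 34996.80 + 12670.00 = 47666.80

Total landed cost: SGD 47666.80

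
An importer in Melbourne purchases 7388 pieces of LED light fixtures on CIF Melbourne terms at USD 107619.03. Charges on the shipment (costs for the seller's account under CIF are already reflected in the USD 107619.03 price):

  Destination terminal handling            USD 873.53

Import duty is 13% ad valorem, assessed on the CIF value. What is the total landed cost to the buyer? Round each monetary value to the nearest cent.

CIF: the seller pays costs through ocean freight and marine insurance to the destination port.
The CIF price already equals the CIF value: 107619.03
Import duty = 107619.03 × 13% = 13990.47
Buyer bears: destination terminal 873.53 + duty 13990.47 = 14864.00
Landed cost = invoice 107619.03 + 14864.00 = 122483.03

Total landed cost: USD 122483.03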